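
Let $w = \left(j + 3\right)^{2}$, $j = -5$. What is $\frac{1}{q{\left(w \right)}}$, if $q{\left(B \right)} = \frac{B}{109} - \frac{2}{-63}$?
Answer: $\frac{6867}{470} \approx 14.611$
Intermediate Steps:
$w = 4$ ($w = \left(-5 + 3\right)^{2} = \left(-2\right)^{2} = 4$)
$q{\left(B \right)} = \frac{2}{63} + \frac{B}{109}$ ($q{\left(B \right)} = B \frac{1}{109} - - \frac{2}{63} = \frac{B}{109} + \frac{2}{63} = \frac{2}{63} + \frac{B}{109}$)
$\frac{1}{q{\left(w \right)}} = \frac{1}{\frac{2}{63} + \frac{1}{109} \cdot 4} = \frac{1}{\frac{2}{63} + \frac{4}{109}} = \frac{1}{\frac{470}{6867}} = \frac{6867}{470}$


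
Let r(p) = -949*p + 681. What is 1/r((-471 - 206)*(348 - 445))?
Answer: -1/62319200 ≈ -1.6046e-8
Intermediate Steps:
r(p) = 681 - 949*p
1/r((-471 - 206)*(348 - 445)) = 1/(681 - 949*(-471 - 206)*(348 - 445)) = 1/(681 - (-642473)*(-97)) = 1/(681 - 949*65669) = 1/(681 - 62319881) = 1/(-62319200) = -1/62319200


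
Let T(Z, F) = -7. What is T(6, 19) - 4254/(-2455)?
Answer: -12931/2455 ≈ -5.2672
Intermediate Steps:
T(6, 19) - 4254/(-2455) = -7 - 4254/(-2455) = -7 - 4254*(-1/2455) = -7 + 4254/2455 = -12931/2455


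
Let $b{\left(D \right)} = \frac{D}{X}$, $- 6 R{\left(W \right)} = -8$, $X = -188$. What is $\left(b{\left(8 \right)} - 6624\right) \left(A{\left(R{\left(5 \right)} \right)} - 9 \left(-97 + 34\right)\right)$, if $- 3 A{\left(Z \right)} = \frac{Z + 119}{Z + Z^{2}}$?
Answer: $- \frac{2415142475}{658} \approx -3.6704 \cdot 10^{6}$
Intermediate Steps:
$R{\left(W \right)} = \frac{4}{3}$ ($R{\left(W \right)} = \left(- \frac{1}{6}\right) \left(-8\right) = \frac{4}{3}$)
$b{\left(D \right)} = - \frac{D}{188}$ ($b{\left(D \right)} = \frac{D}{-188} = D \left(- \frac{1}{188}\right) = - \frac{D}{188}$)
$A{\left(Z \right)} = - \frac{119 + Z}{3 \left(Z + Z^{2}\right)}$ ($A{\left(Z \right)} = - \frac{\left(Z + 119\right) \frac{1}{Z + Z^{2}}}{3} = - \frac{\left(119 + Z\right) \frac{1}{Z + Z^{2}}}{3} = - \frac{\frac{1}{Z + Z^{2}} \left(119 + Z\right)}{3} = - \frac{119 + Z}{3 \left(Z + Z^{2}\right)}$)
$\left(b{\left(8 \right)} - 6624\right) \left(A{\left(R{\left(5 \right)} \right)} - 9 \left(-97 + 34\right)\right) = \left(\left(- \frac{1}{188}\right) 8 - 6624\right) \left(\frac{-119 - \frac{4}{3}}{3 \cdot \frac{4}{3} \left(1 + \frac{4}{3}\right)} - 9 \left(-97 + 34\right)\right) = \left(- \frac{2}{47} - 6624\right) \left(\frac{1}{3} \cdot \frac{3}{4} \frac{1}{\frac{7}{3}} \left(-119 - \frac{4}{3}\right) - -567\right) = - \frac{311330 \left(\frac{1}{3} \cdot \frac{3}{4} \cdot \frac{3}{7} \left(- \frac{361}{3}\right) + 567\right)}{47} = - \frac{311330 \left(- \frac{361}{28} + 567\right)}{47} = \left(- \frac{311330}{47}\right) \frac{15515}{28} = - \frac{2415142475}{658}$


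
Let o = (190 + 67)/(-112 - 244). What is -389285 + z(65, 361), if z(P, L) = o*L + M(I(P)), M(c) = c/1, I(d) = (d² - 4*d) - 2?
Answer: -137267409/356 ≈ -3.8558e+5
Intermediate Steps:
I(d) = -2 + d² - 4*d
o = -257/356 (o = 257/(-356) = 257*(-1/356) = -257/356 ≈ -0.72191)
M(c) = c (M(c) = c*1 = c)
z(P, L) = -2 + P² - 4*P - 257*L/356 (z(P, L) = -257*L/356 + (-2 + P² - 4*P) = -2 + P² - 4*P - 257*L/356)
-389285 + z(65, 361) = -389285 + (-2 + 65² - 4*65 - 257/356*361) = -389285 + (-2 + 4225 - 260 - 92777/356) = -389285 + 1318051/356 = -137267409/356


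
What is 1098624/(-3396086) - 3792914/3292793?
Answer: -8249301775718/5591304104099 ≈ -1.4754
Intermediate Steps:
1098624/(-3396086) - 3792914/3292793 = 1098624*(-1/3396086) - 3792914*1/3292793 = -549312/1698043 - 3792914/3292793 = -8249301775718/5591304104099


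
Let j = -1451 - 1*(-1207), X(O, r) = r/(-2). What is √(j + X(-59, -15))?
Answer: I*√946/2 ≈ 15.379*I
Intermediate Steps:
X(O, r) = -r/2 (X(O, r) = r*(-½) = -r/2)
j = -244 (j = -1451 + 1207 = -244)
√(j + X(-59, -15)) = √(-244 - ½*(-15)) = √(-244 + 15/2) = √(-473/2) = I*√946/2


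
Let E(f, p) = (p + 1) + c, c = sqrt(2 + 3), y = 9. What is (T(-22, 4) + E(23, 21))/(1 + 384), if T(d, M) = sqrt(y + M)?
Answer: 2/35 + sqrt(5)/385 + sqrt(13)/385 ≈ 0.072316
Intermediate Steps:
c = sqrt(5) ≈ 2.2361
T(d, M) = sqrt(9 + M)
E(f, p) = 1 + p + sqrt(5) (E(f, p) = (p + 1) + sqrt(5) = (1 + p) + sqrt(5) = 1 + p + sqrt(5))
(T(-22, 4) + E(23, 21))/(1 + 384) = (sqrt(9 + 4) + (1 + 21 + sqrt(5)))/(1 + 384) = (sqrt(13) + (22 + sqrt(5)))/385 = (22 + sqrt(5) + sqrt(13))*(1/385) = 2/35 + sqrt(5)/385 + sqrt(13)/385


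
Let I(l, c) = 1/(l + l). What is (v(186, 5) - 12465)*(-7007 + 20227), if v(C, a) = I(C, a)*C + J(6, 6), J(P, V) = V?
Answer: -164701370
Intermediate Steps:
I(l, c) = 1/(2*l)
v(C, a) = 13/2 (v(C, a) = (1/(2*C))*C + 6 = ½ + 6 = 13/2)
(v(186, 5) - 12465)*(-7007 + 20227) = (13/2 - 12465)*(-7007 + 20227) = -24917/2*13220 = -164701370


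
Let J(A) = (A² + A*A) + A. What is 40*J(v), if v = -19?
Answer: 28120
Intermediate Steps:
J(A) = A + 2*A² (J(A) = (A² + A²) + A = 2*A² + A = A + 2*A²)
40*J(v) = 40*(-19*(1 + 2*(-19))) = 40*(-19*(1 - 38)) = 40*(-19*(-37)) = 40*703 = 28120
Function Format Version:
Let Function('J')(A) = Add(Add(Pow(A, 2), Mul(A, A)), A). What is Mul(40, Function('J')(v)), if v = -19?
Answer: 28120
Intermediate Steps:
Function('J')(A) = Add(A, Mul(2, Pow(A, 2))) (Function('J')(A) = Add(Add(Pow(A, 2), Pow(A, 2)), A) = Add(Mul(2, Pow(A, 2)), A) = Add(A, Mul(2, Pow(A, 2))))
Mul(40, Function('J')(v)) = Mul(40, Mul(-19, Add(1, Mul(2, -19)))) = Mul(40, Mul(-19, Add(1, -38))) = Mul(40, Mul(-19, -37)) = Mul(40, 703) = 28120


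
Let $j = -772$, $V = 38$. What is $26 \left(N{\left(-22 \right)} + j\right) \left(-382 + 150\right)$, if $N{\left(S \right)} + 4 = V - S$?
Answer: $4318912$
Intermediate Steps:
$N{\left(S \right)} = 34 - S$ ($N{\left(S \right)} = -4 - \left(-38 + S\right) = 34 - S$)
$26 \left(N{\left(-22 \right)} + j\right) \left(-382 + 150\right) = 26 \left(\left(34 - -22\right) - 772\right) \left(-382 + 150\right) = 26 \left(\left(34 + 22\right) - 772\right) \left(-232\right) = 26 \left(56 - 772\right) \left(-232\right) = 26 \left(\left(-716\right) \left(-232\right)\right) = 26 \cdot 166112 = 4318912$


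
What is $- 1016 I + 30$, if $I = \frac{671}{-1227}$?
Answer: $\frac{718546}{1227} \approx 585.61$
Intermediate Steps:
$I = - \frac{671}{1227}$ ($I = 671 \left(- \frac{1}{1227}\right) = - \frac{671}{1227} \approx -0.54686$)
$- 1016 I + 30 = \left(-1016\right) \left(- \frac{671}{1227}\right) + 30 = \frac{681736}{1227} + 30 = \frac{718546}{1227}$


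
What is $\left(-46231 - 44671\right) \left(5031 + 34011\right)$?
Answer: $-3548995884$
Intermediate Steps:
$\left(-46231 - 44671\right) \left(5031 + 34011\right) = \left(-90902\right) 39042 = -3548995884$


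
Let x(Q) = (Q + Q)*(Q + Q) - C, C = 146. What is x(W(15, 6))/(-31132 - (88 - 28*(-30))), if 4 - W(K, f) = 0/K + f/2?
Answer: 71/16030 ≈ 0.0044292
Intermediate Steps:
W(K, f) = 4 - f/2 (W(K, f) = 4 - (0/K + f/2) = 4 - (0 + f*(½)) = 4 - (0 + f/2) = 4 - f/2)
x(Q) = -146 + 4*Q² (x(Q) = (Q + Q)*(Q + Q) - 1*146 = (2*Q)*(2*Q) - 146 = 4*Q² - 146 = -146 + 4*Q²)
x(W(15, 6))/(-31132 - (88 - 28*(-30))) = (-146 + 4*(4 - ½*6)²)/(-31132 - (88 - 28*(-30))) = (-146 + 4*(4 - 3)²)/(-31132 - (88 + 840)) = (-146 + 4*1²)/(-31132 - 1*928) = (-146 + 4*1)/(-31132 - 928) = (-146 + 4)/(-32060) = -142*(-1/32060) = 71/16030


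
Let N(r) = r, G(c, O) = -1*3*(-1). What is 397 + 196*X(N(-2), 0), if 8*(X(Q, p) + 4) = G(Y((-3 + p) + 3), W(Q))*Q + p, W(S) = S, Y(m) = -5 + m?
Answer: -534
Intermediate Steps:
G(c, O) = 3 (G(c, O) = -3*(-1) = 3)
X(Q, p) = -4 + p/8 + 3*Q/8 (X(Q, p) = -4 + (3*Q + p)/8 = -4 + (p + 3*Q)/8 = -4 + (p/8 + 3*Q/8) = -4 + p/8 + 3*Q/8)
397 + 196*X(N(-2), 0) = 397 + 196*(-4 + (⅛)*0 + (3/8)*(-2)) = 397 + 196*(-4 + 0 - ¾) = 397 + 196*(-19/4) = 397 - 931 = -534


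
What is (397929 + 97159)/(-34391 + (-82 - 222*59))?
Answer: -495088/47571 ≈ -10.407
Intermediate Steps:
(397929 + 97159)/(-34391 + (-82 - 222*59)) = 495088/(-34391 + (-82 - 13098)) = 495088/(-34391 - 13180) = 495088/(-47571) = 495088*(-1/47571) = -495088/47571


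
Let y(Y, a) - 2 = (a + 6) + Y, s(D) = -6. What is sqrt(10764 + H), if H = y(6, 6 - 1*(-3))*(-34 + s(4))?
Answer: 2*sqrt(2461) ≈ 99.217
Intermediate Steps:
y(Y, a) = 8 + Y + a (y(Y, a) = 2 + ((a + 6) + Y) = 2 + ((6 + a) + Y) = 2 + (6 + Y + a) = 8 + Y + a)
H = -920 (H = (8 + 6 + (6 - 1*(-3)))*(-34 - 6) = (8 + 6 + (6 + 3))*(-40) = (8 + 6 + 9)*(-40) = 23*(-40) = -920)
sqrt(10764 + H) = sqrt(10764 - 920) = sqrt(9844) = 2*sqrt(2461)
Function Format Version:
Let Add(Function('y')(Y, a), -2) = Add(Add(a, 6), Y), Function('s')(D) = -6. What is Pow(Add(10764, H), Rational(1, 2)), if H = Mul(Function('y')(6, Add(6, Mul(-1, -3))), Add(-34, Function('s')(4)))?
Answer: Mul(2, Pow(2461, Rational(1, 2))) ≈ 99.217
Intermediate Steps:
Function('y')(Y, a) = Add(8, Y, a) (Function('y')(Y, a) = Add(2, Add(Add(a, 6), Y)) = Add(2, Add(Add(6, a), Y)) = Add(2, Add(6, Y, a)) = Add(8, Y, a))
H = -920 (H = Mul(Add(8, 6, Add(6, Mul(-1, -3))), Add(-34, -6)) = Mul(Add(8, 6, Add(6, 3)), -40) = Mul(Add(8, 6, 9), -40) = Mul(23, -40) = -920)
Pow(Add(10764, H), Rational(1, 2)) = Pow(Add(10764, -920), Rational(1, 2)) = Pow(9844, Rational(1, 2)) = Mul(2, Pow(2461, Rational(1, 2)))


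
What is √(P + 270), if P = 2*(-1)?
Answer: 2*√67 ≈ 16.371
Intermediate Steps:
P = -2
√(P + 270) = √(-2 + 270) = √268 = 2*√67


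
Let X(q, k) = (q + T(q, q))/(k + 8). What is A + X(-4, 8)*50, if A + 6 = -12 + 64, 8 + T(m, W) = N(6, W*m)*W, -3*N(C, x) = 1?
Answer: 38/3 ≈ 12.667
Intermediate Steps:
N(C, x) = -⅓ (N(C, x) = -⅓*1 = -⅓)
T(m, W) = -8 - W/3
A = 46 (A = -6 + (-12 + 64) = -6 + 52 = 46)
X(q, k) = (-8 + 2*q/3)/(8 + k) (X(q, k) = (q + (-8 - q/3))/(k + 8) = (-8 + 2*q/3)/(8 + k))
A + X(-4, 8)*50 = 46 + (2*(-12 - 4)/(3*(8 + 8)))*50 = 46 + ((⅔)*(-16)/16)*50 = 46 + ((⅔)*(1/16)*(-16))*50 = 46 - ⅔*50 = 46 - 100/3 = 38/3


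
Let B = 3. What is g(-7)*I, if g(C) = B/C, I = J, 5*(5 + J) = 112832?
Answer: -338421/35 ≈ -9669.2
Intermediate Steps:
J = 112807/5 (J = -5 + (⅕)*112832 = -5 + 112832/5 = 112807/5 ≈ 22561.)
I = 112807/5 ≈ 22561.
g(C) = 3/C
g(-7)*I = (3/(-7))*(112807/5) = (3*(-⅐))*(112807/5) = -3/7*112807/5 = -338421/35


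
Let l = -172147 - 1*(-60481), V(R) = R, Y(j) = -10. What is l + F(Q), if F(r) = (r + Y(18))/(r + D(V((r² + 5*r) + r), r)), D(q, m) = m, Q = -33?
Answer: -7369913/66 ≈ -1.1167e+5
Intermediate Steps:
l = -111666 (l = -172147 + 60481 = -111666)
F(r) = (-10 + r)/(2*r) (F(r) = (r - 10)/(r + r) = (-10 + r)/((2*r)) = (-10 + r)*(1/(2*r)) = (-10 + r)/(2*r))
l + F(Q) = -111666 + (½)*(-10 - 33)/(-33) = -111666 + (½)*(-1/33)*(-43) = -111666 + 43/66 = -7369913/66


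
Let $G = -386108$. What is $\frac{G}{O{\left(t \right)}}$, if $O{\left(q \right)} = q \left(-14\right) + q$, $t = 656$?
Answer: $\frac{96527}{2132} \approx 45.275$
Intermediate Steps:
$O{\left(q \right)} = - 13 q$ ($O{\left(q \right)} = - 14 q + q = - 13 q$)
$\frac{G}{O{\left(t \right)}} = - \frac{386108}{\left(-13\right) 656} = - \frac{386108}{-8528} = \left(-386108\right) \left(- \frac{1}{8528}\right) = \frac{96527}{2132}$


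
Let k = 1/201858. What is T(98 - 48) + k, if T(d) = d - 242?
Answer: -38756735/201858 ≈ -192.00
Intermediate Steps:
k = 1/201858 ≈ 4.9540e-6
T(d) = -242 + d
T(98 - 48) + k = (-242 + (98 - 48)) + 1/201858 = (-242 + 50) + 1/201858 = -192 + 1/201858 = -38756735/201858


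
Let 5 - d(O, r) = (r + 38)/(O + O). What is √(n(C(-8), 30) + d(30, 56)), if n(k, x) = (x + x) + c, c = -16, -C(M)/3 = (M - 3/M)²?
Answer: √42690/30 ≈ 6.8872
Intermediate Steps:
C(M) = -3*(M - 3/M)²
n(k, x) = -16 + 2*x (n(k, x) = (x + x) - 16 = 2*x - 16 = -16 + 2*x)
d(O, r) = 5 - (38 + r)/(2*O) (d(O, r) = 5 - (r + 38)/(O + O) = 5 - (38 + r)/(2*O))
√(n(C(-8), 30) + d(30, 56)) = √((-16 + 2*30) + (½)*(-38 - 1*56 + 10*30)/30) = √((-16 + 60) + (½)*(1/30)*(-38 - 56 + 300)) = √(44 + (½)*(1/30)*206) = √(44 + 103/30) = √(1423/30) = √42690/30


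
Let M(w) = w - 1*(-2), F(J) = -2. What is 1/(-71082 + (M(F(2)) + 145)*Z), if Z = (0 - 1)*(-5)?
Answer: -1/70357 ≈ -1.4213e-5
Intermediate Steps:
Z = 5 (Z = -1*(-5) = 5)
M(w) = 2 + w (M(w) = w + 2 = 2 + w)
1/(-71082 + (M(F(2)) + 145)*Z) = 1/(-71082 + ((2 - 2) + 145)*5) = 1/(-71082 + (0 + 145)*5) = 1/(-71082 + 145*5) = 1/(-71082 + 725) = 1/(-70357) = -1/70357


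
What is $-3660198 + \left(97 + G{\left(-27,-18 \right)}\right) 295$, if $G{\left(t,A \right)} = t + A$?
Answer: $-3644858$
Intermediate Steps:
$G{\left(t,A \right)} = A + t$
$-3660198 + \left(97 + G{\left(-27,-18 \right)}\right) 295 = -3660198 + \left(97 - 45\right) 295 = -3660198 + 52 \cdot 295 = -3660198 + 15340 = -3644858$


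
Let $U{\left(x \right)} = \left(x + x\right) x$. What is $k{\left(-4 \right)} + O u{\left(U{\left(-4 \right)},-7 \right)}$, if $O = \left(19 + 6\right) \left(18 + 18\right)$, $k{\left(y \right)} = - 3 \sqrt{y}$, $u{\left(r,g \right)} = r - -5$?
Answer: $33300 - 6 i \approx 33300.0 - 6.0 i$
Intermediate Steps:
$U{\left(x \right)} = 2 x^{2}$ ($U{\left(x \right)} = 2 x x = 2 x^{2}$)
$u{\left(r,g \right)} = 5 + r$ ($u{\left(r,g \right)} = r + 5 = 5 + r$)
$O = 900$ ($O = 25 \cdot 36 = 900$)
$k{\left(-4 \right)} + O u{\left(U{\left(-4 \right)},-7 \right)} = - 3 \sqrt{-4} + 900 \left(5 + 2 \left(-4\right)^{2}\right) = - 3 \cdot 2 i + 900 \left(5 + 2 \cdot 16\right) = - 6 i + 900 \left(5 + 32\right) = - 6 i + 900 \cdot 37 = - 6 i + 33300 = 33300 - 6 i$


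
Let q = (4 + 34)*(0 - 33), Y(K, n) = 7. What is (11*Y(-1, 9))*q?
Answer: -96558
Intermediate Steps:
q = -1254 (q = 38*(-33) = -1254)
(11*Y(-1, 9))*q = (11*7)*(-1254) = 77*(-1254) = -96558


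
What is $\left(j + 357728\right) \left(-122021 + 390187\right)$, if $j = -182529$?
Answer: $46982415034$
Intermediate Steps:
$\left(j + 357728\right) \left(-122021 + 390187\right) = \left(-182529 + 357728\right) \left(-122021 + 390187\right) = 175199 \cdot 268166 = 46982415034$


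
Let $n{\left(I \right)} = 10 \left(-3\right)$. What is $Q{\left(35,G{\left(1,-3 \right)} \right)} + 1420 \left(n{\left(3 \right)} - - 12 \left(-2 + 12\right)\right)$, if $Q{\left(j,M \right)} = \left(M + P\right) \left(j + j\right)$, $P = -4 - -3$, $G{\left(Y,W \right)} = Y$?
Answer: $127800$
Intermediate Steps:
$P = -1$ ($P = -4 + 3 = -1$)
$n{\left(I \right)} = -30$
$Q{\left(j,M \right)} = 2 j \left(-1 + M\right)$ ($Q{\left(j,M \right)} = \left(M - 1\right) \left(j + j\right) = \left(-1 + M\right) 2 j = 2 j \left(-1 + M\right)$)
$Q{\left(35,G{\left(1,-3 \right)} \right)} + 1420 \left(n{\left(3 \right)} - - 12 \left(-2 + 12\right)\right) = 2 \cdot 35 \left(-1 + 1\right) + 1420 \left(-30 - - 12 \left(-2 + 12\right)\right) = 2 \cdot 35 \cdot 0 + 1420 \left(-30 - \left(-12\right) 10\right) = 0 + 1420 \left(-30 - -120\right) = 0 + 1420 \left(-30 + 120\right) = 0 + 1420 \cdot 90 = 0 + 127800 = 127800$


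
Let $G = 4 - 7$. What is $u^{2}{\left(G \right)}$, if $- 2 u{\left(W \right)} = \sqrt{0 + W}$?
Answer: $- \frac{3}{4} \approx -0.75$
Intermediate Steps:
$G = -3$
$u{\left(W \right)} = - \frac{\sqrt{W}}{2}$ ($u{\left(W \right)} = - \frac{\sqrt{0 + W}}{2} = - \frac{\sqrt{W}}{2}$)
$u^{2}{\left(G \right)} = \left(- \frac{\sqrt{-3}}{2}\right)^{2} = \left(- \frac{i \sqrt{3}}{2}\right)^{2} = - \frac{3}{4}$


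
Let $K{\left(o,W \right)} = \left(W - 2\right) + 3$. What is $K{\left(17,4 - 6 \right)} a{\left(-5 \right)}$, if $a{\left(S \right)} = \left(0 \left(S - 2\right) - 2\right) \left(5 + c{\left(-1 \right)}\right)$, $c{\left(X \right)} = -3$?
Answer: $4$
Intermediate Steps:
$K{\left(o,W \right)} = 1 + W$ ($K{\left(o,W \right)} = \left(-2 + W\right) + 3 = 1 + W$)
$a{\left(S \right)} = -4$ ($a{\left(S \right)} = \left(0 \left(S - 2\right) - 2\right) \left(5 - 3\right) = \left(0 \left(-2 + S\right) - 2\right) 2 = \left(0 - 2\right) 2 = \left(-2\right) 2 = -4$)
$K{\left(17,4 - 6 \right)} a{\left(-5 \right)} = \left(1 + \left(4 - 6\right)\right) \left(-4\right) = \left(1 - 2\right) \left(-4\right) = \left(-1\right) \left(-4\right) = 4$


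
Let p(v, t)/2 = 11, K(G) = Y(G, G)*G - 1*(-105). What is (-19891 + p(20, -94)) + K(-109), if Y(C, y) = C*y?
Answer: -1314793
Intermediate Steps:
K(G) = 105 + G³ (K(G) = (G*G)*G - 1*(-105) = G²*G + 105 = G³ + 105 = 105 + G³)
p(v, t) = 22 (p(v, t) = 2*11 = 22)
(-19891 + p(20, -94)) + K(-109) = (-19891 + 22) + (105 + (-109)³) = -19869 + (105 - 1295029) = -19869 - 1294924 = -1314793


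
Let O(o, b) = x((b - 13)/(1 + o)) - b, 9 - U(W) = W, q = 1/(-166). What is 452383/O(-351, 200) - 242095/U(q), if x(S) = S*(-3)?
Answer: -605461593156/20762261 ≈ -29162.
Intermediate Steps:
q = -1/166 ≈ -0.0060241
x(S) = -3*S
U(W) = 9 - W
O(o, b) = -b - 3*(-13 + b)/(1 + o) (O(o, b) = -3*(b - 13)/(1 + o) - b = -3*(-13 + b)/(1 + o) - b = -b - 3*(-13 + b)/(1 + o))
452383/O(-351, 200) - 242095/U(q) = 452383/(((39 - 4*200 - 1*200*(-351))/(1 - 351))) - 242095/(9 - 1*(-1/166)) = 452383/(((39 - 800 + 70200)/(-350))) - 242095/(9 + 1/166) = 452383/((-1/350*69439)) - 242095/1495/166 = 452383/(-69439/350) - 242095*166/1495 = 452383*(-350/69439) - 8037554/299 = -158334050/69439 - 8037554/299 = -605461593156/20762261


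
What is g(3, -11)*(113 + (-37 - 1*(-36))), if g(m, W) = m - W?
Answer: 1568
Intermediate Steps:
g(3, -11)*(113 + (-37 - 1*(-36))) = (3 - 1*(-11))*(113 + (-37 - 1*(-36))) = (3 + 11)*(113 + (-37 + 36)) = 14*(113 - 1) = 14*112 = 1568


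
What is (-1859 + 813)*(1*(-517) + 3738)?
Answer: -3369166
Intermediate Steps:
(-1859 + 813)*(1*(-517) + 3738) = -1046*(-517 + 3738) = -1046*3221 = -3369166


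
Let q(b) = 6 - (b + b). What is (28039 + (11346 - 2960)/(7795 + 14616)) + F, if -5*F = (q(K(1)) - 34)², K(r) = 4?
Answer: 3112907419/112055 ≈ 27780.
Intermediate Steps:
q(b) = 6 - 2*b
F = -1296/5 (F = -((6 - 2*4) - 34)²/5 = -((6 - 8) - 34)²/5 = -(-2 - 34)²/5 = -⅕*(-36)² = -⅕*1296 = -1296/5 ≈ -259.20)
(28039 + (11346 - 2960)/(7795 + 14616)) + F = (28039 + (11346 - 2960)/(7795 + 14616)) - 1296/5 = (28039 + 8386/22411) - 1296/5 = 628390415/22411 - 1296/5 = 3112907419/112055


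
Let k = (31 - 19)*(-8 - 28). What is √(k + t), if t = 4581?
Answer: 3*√461 ≈ 64.413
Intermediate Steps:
k = -432 (k = 12*(-36) = -432)
√(k + t) = √(-432 + 4581) = √4149 = 3*√461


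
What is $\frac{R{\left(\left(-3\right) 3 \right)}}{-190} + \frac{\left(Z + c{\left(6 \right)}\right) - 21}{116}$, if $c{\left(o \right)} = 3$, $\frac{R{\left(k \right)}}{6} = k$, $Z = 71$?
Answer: $\frac{8167}{11020} \approx 0.74111$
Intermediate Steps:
$R{\left(k \right)} = 6 k$
$\frac{R{\left(\left(-3\right) 3 \right)}}{-190} + \frac{\left(Z + c{\left(6 \right)}\right) - 21}{116} = \frac{6 \left(\left(-3\right) 3\right)}{-190} + \frac{\left(71 + 3\right) - 21}{116} = 6 \left(-9\right) \left(- \frac{1}{190}\right) + \left(74 - 21\right) \frac{1}{116} = \left(-54\right) \left(- \frac{1}{190}\right) + 53 \cdot \frac{1}{116} = \frac{27}{95} + \frac{53}{116} = \frac{8167}{11020}$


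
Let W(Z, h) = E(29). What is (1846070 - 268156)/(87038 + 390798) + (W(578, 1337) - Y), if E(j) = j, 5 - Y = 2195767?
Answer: 524614783095/238918 ≈ 2.1958e+6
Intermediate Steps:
Y = -2195762 (Y = 5 - 1*2195767 = 5 - 2195767 = -2195762)
W(Z, h) = 29
(1846070 - 268156)/(87038 + 390798) + (W(578, 1337) - Y) = (1846070 - 268156)/(87038 + 390798) + (29 - 1*(-2195762)) = 1577914/477836 + (29 + 2195762) = 1577914*(1/477836) + 2195791 = 788957/238918 + 2195791 = 524614783095/238918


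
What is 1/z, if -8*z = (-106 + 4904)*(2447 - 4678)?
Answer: 4/5352169 ≈ 7.4736e-7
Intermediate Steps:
z = 5352169/4 (z = -(-106 + 4904)*(2447 - 4678)/8 = -2399*(-2231)/4 = -⅛*(-10704338) = 5352169/4 ≈ 1.3380e+6)
1/z = 1/(5352169/4) = 4/5352169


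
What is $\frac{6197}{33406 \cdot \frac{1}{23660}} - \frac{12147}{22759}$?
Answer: $\frac{1668271005749}{380143577} \approx 4388.5$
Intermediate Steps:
$\frac{6197}{33406 \cdot \frac{1}{23660}} - \frac{12147}{22759} = \frac{6197}{\frac{16703}{11830}} - \frac{12147}{22759} = 6197 \cdot \frac{11830}{16703} - \frac{12147}{22759} = \frac{73310510}{16703} - \frac{12147}{22759} = \frac{1668271005749}{380143577}$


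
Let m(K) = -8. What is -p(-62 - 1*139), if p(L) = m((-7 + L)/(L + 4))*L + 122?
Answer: -1730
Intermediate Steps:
p(L) = 122 - 8*L (p(L) = -8*L + 122 = 122 - 8*L)
-p(-62 - 1*139) = -(122 - 8*(-62 - 1*139)) = -(122 - 8*(-62 - 139)) = -(122 - 8*(-201)) = -(122 + 1608) = -1*1730 = -1730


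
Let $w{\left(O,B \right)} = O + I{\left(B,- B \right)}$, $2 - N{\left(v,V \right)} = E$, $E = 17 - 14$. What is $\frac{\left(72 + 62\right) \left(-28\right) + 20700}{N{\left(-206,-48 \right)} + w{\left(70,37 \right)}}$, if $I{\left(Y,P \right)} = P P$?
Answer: $\frac{8474}{719} \approx 11.786$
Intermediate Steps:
$I{\left(Y,P \right)} = P^{2}$
$E = 3$
$N{\left(v,V \right)} = -1$ ($N{\left(v,V \right)} = 2 - 3 = -1$)
$w{\left(O,B \right)} = O + B^{2}$ ($w{\left(O,B \right)} = O + \left(- B\right)^{2} = O + B^{2}$)
$\frac{\left(72 + 62\right) \left(-28\right) + 20700}{N{\left(-206,-48 \right)} + w{\left(70,37 \right)}} = \frac{\left(72 + 62\right) \left(-28\right) + 20700}{-1 + \left(70 + 37^{2}\right)} = \frac{134 \left(-28\right) + 20700}{-1 + \left(70 + 1369\right)} = \frac{-3752 + 20700}{-1 + 1439} = \frac{16948}{1438} = 16948 \cdot \frac{1}{1438} = \frac{8474}{719}$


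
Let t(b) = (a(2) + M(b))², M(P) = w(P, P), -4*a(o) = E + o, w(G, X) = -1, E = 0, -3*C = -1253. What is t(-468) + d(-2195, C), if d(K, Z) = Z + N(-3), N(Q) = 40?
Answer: 5519/12 ≈ 459.92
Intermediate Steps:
C = 1253/3 (C = -⅓*(-1253) = 1253/3 ≈ 417.67)
a(o) = -o/4 (a(o) = -(0 + o)/4 = -o/4)
M(P) = -1
t(b) = 9/4 (t(b) = (-¼*2 - 1)² = (-½ - 1)² = (-3/2)² = 9/4)
d(K, Z) = 40 + Z (d(K, Z) = Z + 40 = 40 + Z)
t(-468) + d(-2195, C) = 9/4 + (40 + 1253/3) = 9/4 + 1373/3 = 5519/12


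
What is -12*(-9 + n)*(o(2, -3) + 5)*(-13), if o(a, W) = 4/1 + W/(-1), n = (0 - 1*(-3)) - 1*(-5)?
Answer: -1872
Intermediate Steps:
n = 8 (n = (0 + 3) + 5 = 3 + 5 = 8)
o(a, W) = 4 - W (o(a, W) = 4*1 + W*(-1) = 4 - W)
-12*(-9 + n)*(o(2, -3) + 5)*(-13) = -12*(-9 + 8)*((4 - 1*(-3)) + 5)*(-13) = -(-12)*((4 + 3) + 5)*(-13) = -(-12)*(7 + 5)*(-13) = -(-12)*12*(-13) = -12*(-12)*(-13) = 144*(-13) = -1872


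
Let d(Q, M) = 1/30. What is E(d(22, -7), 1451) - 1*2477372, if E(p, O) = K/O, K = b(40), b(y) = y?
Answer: -3594666732/1451 ≈ -2.4774e+6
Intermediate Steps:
d(Q, M) = 1/30
K = 40
E(p, O) = 40/O
E(d(22, -7), 1451) - 1*2477372 = 40/1451 - 1*2477372 = 40*(1/1451) - 2477372 = 40/1451 - 2477372 = -3594666732/1451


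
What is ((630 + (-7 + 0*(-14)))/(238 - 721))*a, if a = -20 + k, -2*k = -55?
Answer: -445/46 ≈ -9.6739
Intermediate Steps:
k = 55/2 (k = -½*(-55) = 55/2 ≈ 27.500)
a = 15/2 (a = -20 + 55/2 = 15/2 ≈ 7.5000)
((630 + (-7 + 0*(-14)))/(238 - 721))*a = ((630 + (-7 + 0*(-14)))/(238 - 721))*(15/2) = ((630 + (-7 + 0))/(-483))*(15/2) = ((630 - 7)*(-1/483))*(15/2) = (623*(-1/483))*(15/2) = -89/69*15/2 = -445/46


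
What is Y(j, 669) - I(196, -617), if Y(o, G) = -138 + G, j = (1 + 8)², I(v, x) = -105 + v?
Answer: 440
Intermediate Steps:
j = 81 (j = 9² = 81)
Y(j, 669) - I(196, -617) = (-138 + 669) - (-105 + 196) = 531 - 1*91 = 531 - 91 = 440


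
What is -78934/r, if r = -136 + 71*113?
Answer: -78934/7887 ≈ -10.008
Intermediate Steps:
r = 7887 (r = -136 + 8023 = 7887)
-78934/r = -78934/7887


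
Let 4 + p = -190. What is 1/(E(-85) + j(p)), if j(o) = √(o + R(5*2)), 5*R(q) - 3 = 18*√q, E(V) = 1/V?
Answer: -1/(1/85 - I*√(967/5 - 18*√10/5)) ≈ -6.4636e-5 - 0.074122*I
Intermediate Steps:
R(q) = ⅗ + 18*√q/5 (R(q) = ⅗ + (18*√q)/5 = ⅗ + 18*√q/5)
p = -194 (p = -4 - 190 = -194)
j(o) = √(⅗ + o + 18*√10/5) (j(o) = √(o + (⅗ + 18*√(5*2)/5)) = √(o + (⅗ + 18*√10/5)) = √(⅗ + o + 18*√10/5))
1/(E(-85) + j(p)) = 1/(1/(-85) + √(15 + 25*(-194) + 90*√10)/5) = 1/(-1/85 + √(15 - 4850 + 90*√10)/5) = 1/(-1/85 + √(-4835 + 90*√10)/5)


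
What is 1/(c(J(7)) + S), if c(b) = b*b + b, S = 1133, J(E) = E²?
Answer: 1/3583 ≈ 0.00027910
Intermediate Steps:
c(b) = b + b² (c(b) = b² + b = b + b²)
1/(c(J(7)) + S) = 1/(7²*(1 + 7²) + 1133) = 1/(49*(1 + 49) + 1133) = 1/(49*50 + 1133) = 1/(2450 + 1133) = 1/3583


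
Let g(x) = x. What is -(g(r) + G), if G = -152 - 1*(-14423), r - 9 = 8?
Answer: -14288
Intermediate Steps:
r = 17 (r = 9 + 8 = 17)
G = 14271 (G = -152 + 14423 = 14271)
-(g(r) + G) = -(17 + 14271) = -1*14288 = -14288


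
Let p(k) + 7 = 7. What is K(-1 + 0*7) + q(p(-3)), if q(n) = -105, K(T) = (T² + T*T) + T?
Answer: -104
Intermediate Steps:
p(k) = 0 (p(k) = -7 + 7 = 0)
K(T) = T + 2*T² (K(T) = (T² + T²) + T = 2*T² + T = T + 2*T²)
K(-1 + 0*7) + q(p(-3)) = (-1 + 0*7)*(1 + 2*(-1 + 0*7)) - 105 = (-1 + 0)*(1 + 2*(-1 + 0)) - 105 = -(1 + 2*(-1)) - 105 = -(1 - 2) - 105 = -1*(-1) - 105 = 1 - 105 = -104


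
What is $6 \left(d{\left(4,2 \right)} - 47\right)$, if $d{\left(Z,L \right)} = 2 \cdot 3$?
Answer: $-246$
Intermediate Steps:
$d{\left(Z,L \right)} = 6$
$6 \left(d{\left(4,2 \right)} - 47\right) = 6 \left(6 - 47\right) = 6 \left(-41\right) = -246$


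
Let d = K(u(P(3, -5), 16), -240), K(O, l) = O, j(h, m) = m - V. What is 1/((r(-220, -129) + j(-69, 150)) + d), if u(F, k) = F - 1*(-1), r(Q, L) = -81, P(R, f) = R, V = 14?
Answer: 1/59 ≈ 0.016949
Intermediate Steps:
u(F, k) = 1 + F (u(F, k) = F + 1 = 1 + F)
j(h, m) = -14 + m (j(h, m) = m - 1*14 = m - 14 = -14 + m)
d = 4 (d = 1 + 3 = 4)
1/((r(-220, -129) + j(-69, 150)) + d) = 1/((-81 + (-14 + 150)) + 4) = 1/((-81 + 136) + 4) = 1/(55 + 4) = 1/59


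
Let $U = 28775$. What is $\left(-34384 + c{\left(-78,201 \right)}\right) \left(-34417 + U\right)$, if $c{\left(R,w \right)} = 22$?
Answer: $193870404$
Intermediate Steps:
$\left(-34384 + c{\left(-78,201 \right)}\right) \left(-34417 + U\right) = \left(-34384 + 22\right) \left(-34417 + 28775\right) = \left(-34362\right) \left(-5642\right) = 193870404$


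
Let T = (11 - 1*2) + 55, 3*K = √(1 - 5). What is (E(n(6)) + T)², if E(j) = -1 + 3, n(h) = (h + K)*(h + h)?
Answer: 4356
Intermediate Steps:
K = 2*I/3 (K = √(1 - 5)/3 = √(-4)/3 = (2*I)/3 = 2*I/3 ≈ 0.66667*I)
n(h) = 2*h*(h + 2*I/3) (n(h) = (h + 2*I/3)*(h + h) = (h + 2*I/3)*(2*h) = 2*h*(h + 2*I/3))
E(j) = 2
T = 64 (T = (11 - 2) + 55 = 9 + 55 = 64)
(E(n(6)) + T)² = (2 + 64)² = 66² = 4356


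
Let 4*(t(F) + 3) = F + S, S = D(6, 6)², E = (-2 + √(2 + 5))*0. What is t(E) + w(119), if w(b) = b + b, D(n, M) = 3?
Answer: 949/4 ≈ 237.25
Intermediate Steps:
E = 0 (E = (-2 + √7)*0 = 0)
w(b) = 2*b
S = 9 (S = 3² = 9)
t(F) = -¾ + F/4 (t(F) = -3 + (F + 9)/4 = -3 + (9 + F)/4 = -3 + (9/4 + F/4) = -¾ + F/4)
t(E) + w(119) = (-¾ + (¼)*0) + 2*119 = (-¾ + 0) + 238 = -¾ + 238 = 949/4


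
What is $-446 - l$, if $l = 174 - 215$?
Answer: $-405$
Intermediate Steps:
$l = -41$
$-446 - l = -446 - -41 = -446 + 41 = -405$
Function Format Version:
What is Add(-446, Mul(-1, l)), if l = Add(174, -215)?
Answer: -405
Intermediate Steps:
l = -41
Add(-446, Mul(-1, l)) = Add(-446, Mul(-1, -41)) = Add(-446, 41) = -405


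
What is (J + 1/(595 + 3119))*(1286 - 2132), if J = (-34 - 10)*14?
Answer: 322583043/619 ≈ 5.2114e+5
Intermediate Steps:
J = -616 (J = -44*14 = -616)
(J + 1/(595 + 3119))*(1286 - 2132) = (-616 + 1/(595 + 3119))*(1286 - 2132) = (-616 + 1/3714)*(-846) = -2287823/3714*(-846) = 322583043/619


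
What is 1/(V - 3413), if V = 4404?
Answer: 1/991 ≈ 0.0010091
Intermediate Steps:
1/(V - 3413) = 1/(4404 - 3413) = 1/991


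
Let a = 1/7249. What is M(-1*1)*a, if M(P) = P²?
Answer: 1/7249 ≈ 0.00013795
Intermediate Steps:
a = 1/7249 ≈ 0.00013795
M(-1*1)*a = (-1*1)²*(1/7249) = (-1)²*(1/7249) = 1*(1/7249) = 1/7249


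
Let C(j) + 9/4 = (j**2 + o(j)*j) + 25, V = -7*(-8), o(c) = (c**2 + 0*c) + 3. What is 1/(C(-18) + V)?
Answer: -4/21933 ≈ -0.00018237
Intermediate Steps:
o(c) = 3 + c**2 (o(c) = (c**2 + 0) + 3 = c**2 + 3 = 3 + c**2)
V = 56
C(j) = 91/4 + j**2 + j*(3 + j**2) (C(j) = -9/4 + ((j**2 + (3 + j**2)*j) + 25) = -9/4 + ((j**2 + j*(3 + j**2)) + 25) = -9/4 + (25 + j**2 + j*(3 + j**2)) = 91/4 + j**2 + j*(3 + j**2))
1/(C(-18) + V) = 1/((91/4 + (-18)**2 + (-18)**3 + 3*(-18)) + 56) = 1/((91/4 + 324 - 5832 - 54) + 56) = 1/(-22157/4 + 56) = 1/(-21933/4) = -4/21933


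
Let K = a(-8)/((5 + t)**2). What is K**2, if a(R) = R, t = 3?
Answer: 1/64 ≈ 0.015625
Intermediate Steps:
K = -1/8 (K = -8/(5 + 3)**2 = -8/(8**2) = -8/64 = -8*1/64 = -1/8 ≈ -0.12500)
K**2 = (-1/8)**2 = 1/64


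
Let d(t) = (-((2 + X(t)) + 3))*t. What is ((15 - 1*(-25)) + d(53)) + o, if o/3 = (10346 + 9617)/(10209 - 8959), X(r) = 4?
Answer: -486361/1250 ≈ -389.09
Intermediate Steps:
d(t) = -9*t (d(t) = (-((2 + 4) + 3))*t = (-(6 + 3))*t = (-1*9)*t = -9*t)
o = 59889/1250 (o = 3*((10346 + 9617)/(10209 - 8959)) = 3*(19963/1250) = 59889/1250 ≈ 47.911)
((15 - 1*(-25)) + d(53)) + o = ((15 - 1*(-25)) - 9*53) + 59889/1250 = ((15 + 25) - 477) + 59889/1250 = (40 - 477) + 59889/1250 = -437 + 59889/1250 = -486361/1250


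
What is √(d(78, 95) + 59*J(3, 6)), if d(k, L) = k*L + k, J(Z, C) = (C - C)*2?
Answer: 24*√13 ≈ 86.533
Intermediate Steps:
J(Z, C) = 0 (J(Z, C) = 0*2 = 0)
d(k, L) = k + L*k (d(k, L) = L*k + k = k + L*k)
√(d(78, 95) + 59*J(3, 6)) = √(78*(1 + 95) + 59*0) = √(78*96 + 0) = √(7488 + 0) = √7488 = 24*√13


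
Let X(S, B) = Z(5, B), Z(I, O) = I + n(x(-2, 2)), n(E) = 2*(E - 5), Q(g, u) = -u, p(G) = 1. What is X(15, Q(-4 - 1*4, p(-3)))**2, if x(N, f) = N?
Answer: 81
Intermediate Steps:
n(E) = -10 + 2*E (n(E) = 2*(-5 + E) = -10 + 2*E)
Z(I, O) = -14 + I (Z(I, O) = I + (-10 + 2*(-2)) = I + (-10 - 4) = I - 14 = -14 + I)
X(S, B) = -9 (X(S, B) = -14 + 5 = -9)
X(15, Q(-4 - 1*4, p(-3)))**2 = (-9)**2 = 81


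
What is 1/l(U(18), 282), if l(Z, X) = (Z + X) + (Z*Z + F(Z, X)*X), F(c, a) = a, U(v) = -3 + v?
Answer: 1/80046 ≈ 1.2493e-5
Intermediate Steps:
l(Z, X) = X + Z + X**2 + Z**2 (l(Z, X) = (Z + X) + (Z*Z + X*X) = (X + Z) + (Z**2 + X**2) = (X + Z) + (X**2 + Z**2) = X + Z + X**2 + Z**2)
1/l(U(18), 282) = 1/(282 + (-3 + 18) + 282**2 + (-3 + 18)**2) = 1/(282 + 15 + 79524 + 15**2) = 1/(282 + 15 + 79524 + 225) = 1/80046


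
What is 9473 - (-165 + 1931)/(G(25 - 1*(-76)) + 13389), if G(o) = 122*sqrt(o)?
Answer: 1683916131527/177762037 + 215452*sqrt(101)/177762037 ≈ 9472.9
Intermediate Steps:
9473 - (-165 + 1931)/(G(25 - 1*(-76)) + 13389) = 9473 - (-165 + 1931)/(122*sqrt(25 - 1*(-76)) + 13389) = 9473 - 1766/(122*sqrt(25 + 76) + 13389) = 9473 - 1766/(122*sqrt(101) + 13389) = 9473 - 1766/(13389 + 122*sqrt(101))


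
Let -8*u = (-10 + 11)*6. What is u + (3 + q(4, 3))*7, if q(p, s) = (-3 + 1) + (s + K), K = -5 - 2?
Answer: -87/4 ≈ -21.750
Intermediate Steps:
K = -7
u = -¾ (u = -(-10 + 11)*6/8 = -6/8 = -⅛*6 = -¾ ≈ -0.75000)
q(p, s) = -9 + s (q(p, s) = (-3 + 1) + (s - 7) = -2 + (-7 + s) = -9 + s)
u + (3 + q(4, 3))*7 = -¾ + (3 + (-9 + 3))*7 = -¾ + (3 - 6)*7 = -¾ - 3*7 = -¾ - 21 = -87/4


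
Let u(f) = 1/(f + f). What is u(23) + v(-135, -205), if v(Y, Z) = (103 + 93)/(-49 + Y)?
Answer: -24/23 ≈ -1.0435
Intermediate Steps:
u(f) = 1/(2*f)
v(Y, Z) = 196/(-49 + Y)
u(23) + v(-135, -205) = (½)/23 + 196/(-49 - 135) = (½)*(1/23) + 196/(-184) = 1/46 + 196*(-1/184) = 1/46 - 49/46 = -24/23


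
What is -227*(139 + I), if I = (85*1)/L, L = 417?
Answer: -13176896/417 ≈ -31599.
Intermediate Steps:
I = 85/417 (I = (85*1)/417 = 85*(1/417) = 85/417 ≈ 0.20384)
-227*(139 + I) = -227*(139 + 85/417) = -227*58048/417 = -13176896/417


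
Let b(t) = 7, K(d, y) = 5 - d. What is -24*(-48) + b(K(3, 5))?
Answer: 1159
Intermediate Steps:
-24*(-48) + b(K(3, 5)) = -24*(-48) + 7 = 1152 + 7 = 1159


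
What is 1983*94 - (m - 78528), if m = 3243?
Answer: 261687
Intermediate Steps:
1983*94 - (m - 78528) = 1983*94 - (3243 - 78528) = 186402 - 1*(-75285) = 186402 + 75285 = 261687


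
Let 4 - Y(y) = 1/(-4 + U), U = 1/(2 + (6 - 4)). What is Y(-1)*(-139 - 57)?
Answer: -12544/15 ≈ -836.27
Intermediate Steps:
U = 1/4 (U = 1/(2 + 2) = 1/4 ≈ 0.25000)
Y(y) = 64/15 (Y(y) = 4 - 1/(-4 + 1/4) = 4 - 1/(-15/4) = 4 - 1*(-4/15) = 4 + 4/15 = 64/15)
Y(-1)*(-139 - 57) = 64*(-139 - 57)/15 = (64/15)*(-196) = -12544/15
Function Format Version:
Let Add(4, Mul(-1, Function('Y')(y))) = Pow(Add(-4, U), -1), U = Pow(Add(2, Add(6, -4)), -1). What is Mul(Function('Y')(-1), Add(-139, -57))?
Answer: Rational(-12544, 15) ≈ -836.27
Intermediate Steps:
U = Rational(1, 4) (U = Pow(Add(2, 2), -1) = Pow(4, -1) = Rational(1, 4) ≈ 0.25000)
Function('Y')(y) = Rational(64, 15) (Function('Y')(y) = Add(4, Mul(-1, Pow(Add(-4, Rational(1, 4)), -1))) = Add(4, Mul(-1, Pow(Rational(-15, 4), -1))) = Add(4, Mul(-1, Rational(-4, 15))) = Add(4, Rational(4, 15)) = Rational(64, 15))
Mul(Function('Y')(-1), Add(-139, -57)) = Mul(Rational(64, 15), Add(-139, -57)) = Mul(Rational(64, 15), -196) = Rational(-12544, 15)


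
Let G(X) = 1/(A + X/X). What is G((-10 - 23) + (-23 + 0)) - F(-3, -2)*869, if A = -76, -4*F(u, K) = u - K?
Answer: -65179/300 ≈ -217.26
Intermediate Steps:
F(u, K) = -u/4 + K/4 (F(u, K) = -(u - K)/4 = -u/4 + K/4)
G(X) = -1/75 (G(X) = 1/(-76 + X/X) = 1/(-76 + 1) = 1/(-75) = -1/75)
G((-10 - 23) + (-23 + 0)) - F(-3, -2)*869 = -1/75 - (-¼*(-3) + (¼)*(-2))*869 = -1/75 - (¾ - ½)*869 = -1/75 - 869/4 = -65179/300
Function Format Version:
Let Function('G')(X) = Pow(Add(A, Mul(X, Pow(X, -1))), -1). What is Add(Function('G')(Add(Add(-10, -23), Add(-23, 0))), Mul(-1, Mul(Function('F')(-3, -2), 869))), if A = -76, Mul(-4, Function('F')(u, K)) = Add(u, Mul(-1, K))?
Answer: Rational(-65179, 300) ≈ -217.26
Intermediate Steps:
Function('F')(u, K) = Add(Mul(Rational(-1, 4), u), Mul(Rational(1, 4), K)) (Function('F')(u, K) = Mul(Rational(-1, 4), Add(u, Mul(-1, K))) = Add(Mul(Rational(-1, 4), u), Mul(Rational(1, 4), K)))
Function('G')(X) = Rational(-1, 75) (Function('G')(X) = Pow(Add(-76, Mul(X, Pow(X, -1))), -1) = Pow(Add(-76, 1), -1) = Pow(-75, -1) = Rational(-1, 75))
Add(Function('G')(Add(Add(-10, -23), Add(-23, 0))), Mul(-1, Mul(Function('F')(-3, -2), 869))) = Add(Rational(-1, 75), Mul(-1, Mul(Add(Mul(Rational(-1, 4), -3), Mul(Rational(1, 4), -2)), 869))) = Add(Rational(-1, 75), Mul(-1, Mul(Add(Rational(3, 4), Rational(-1, 2)), 869))) = Add(Rational(-1, 75), Mul(-1, Mul(Rational(1, 4), 869))) = Add(Rational(-1, 75), Mul(-1, Rational(869, 4))) = Add(Rational(-1, 75), Rational(-869, 4)) = Rational(-65179, 300)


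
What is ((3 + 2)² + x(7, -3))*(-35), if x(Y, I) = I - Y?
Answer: -525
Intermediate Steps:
((3 + 2)² + x(7, -3))*(-35) = ((3 + 2)² + (-3 - 1*7))*(-35) = (5² + (-3 - 7))*(-35) = (25 - 10)*(-35) = 15*(-35) = -525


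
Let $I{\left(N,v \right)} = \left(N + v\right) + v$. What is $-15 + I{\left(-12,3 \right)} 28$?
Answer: $-183$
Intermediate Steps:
$I{\left(N,v \right)} = N + 2 v$
$-15 + I{\left(-12,3 \right)} 28 = -15 + \left(-12 + 2 \cdot 3\right) 28 = -15 + \left(-12 + 6\right) 28 = -15 - 168 = -183$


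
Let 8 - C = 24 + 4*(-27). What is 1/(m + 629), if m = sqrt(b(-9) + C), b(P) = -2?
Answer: 629/395551 - 3*sqrt(10)/395551 ≈ 0.0015662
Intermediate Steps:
C = 92 (C = 8 - (24 + 4*(-27)) = 8 - (24 - 108) = 8 - 1*(-84) = 8 + 84 = 92)
m = 3*sqrt(10) (m = sqrt(-2 + 92) = sqrt(90) = 3*sqrt(10) ≈ 9.4868)
1/(m + 629) = 1/(3*sqrt(10) + 629) = 1/(629 + 3*sqrt(10))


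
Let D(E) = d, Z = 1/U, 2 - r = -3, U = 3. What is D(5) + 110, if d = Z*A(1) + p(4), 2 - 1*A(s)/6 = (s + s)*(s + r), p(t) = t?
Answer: 94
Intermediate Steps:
r = 5 (r = 2 - 1*(-3) = 2 + 3 = 5)
A(s) = 12 - 12*s*(5 + s) (A(s) = 12 - 6*(s + s)*(s + 5) = 12 - 6*2*s*(5 + s) = 12 - 12*s*(5 + s))
Z = 1/3 ≈ 0.33333
d = -16 (d = (12 - 60*1 - 12*1**2)/3 + 4 = (12 - 60 - 12*1)/3 + 4 = (12 - 60 - 12)/3 + 4 = (1/3)*(-60) + 4 = -20 + 4 = -16)
D(E) = -16
D(5) + 110 = -16 + 110 = 94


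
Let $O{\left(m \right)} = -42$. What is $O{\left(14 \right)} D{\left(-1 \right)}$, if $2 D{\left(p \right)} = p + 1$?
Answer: $0$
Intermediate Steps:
$D{\left(p \right)} = \frac{1}{2} + \frac{p}{2}$ ($D{\left(p \right)} = \frac{p + 1}{2} = \frac{1 + p}{2} = \frac{1}{2} + \frac{p}{2}$)
$O{\left(14 \right)} D{\left(-1 \right)} = - 42 \left(\frac{1}{2} + \frac{1}{2} \left(-1\right)\right) = - 42 \left(\frac{1}{2} - \frac{1}{2}\right) = \left(-42\right) 0 = 0$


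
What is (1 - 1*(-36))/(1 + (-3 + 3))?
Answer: 37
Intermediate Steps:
(1 - 1*(-36))/(1 + (-3 + 3)) = (1 + 36)/(1 + 0) = 37/1 = 1*37 = 37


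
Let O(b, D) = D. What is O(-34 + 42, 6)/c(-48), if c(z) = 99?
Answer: 2/33 ≈ 0.060606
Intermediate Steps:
O(-34 + 42, 6)/c(-48) = 6/99 = 6*(1/99) = 2/33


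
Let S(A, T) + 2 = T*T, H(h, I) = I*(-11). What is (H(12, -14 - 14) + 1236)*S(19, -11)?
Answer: 183736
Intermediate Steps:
H(h, I) = -11*I
S(A, T) = -2 + T² (S(A, T) = -2 + T*T = -2 + T²)
(H(12, -14 - 14) + 1236)*S(19, -11) = (-11*(-14 - 14) + 1236)*(-2 + (-11)²) = (-11*(-28) + 1236)*(-2 + 121) = (308 + 1236)*119 = 1544*119 = 183736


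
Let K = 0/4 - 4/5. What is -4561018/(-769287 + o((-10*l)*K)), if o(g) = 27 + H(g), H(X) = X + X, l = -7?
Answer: 2280509/384686 ≈ 5.9282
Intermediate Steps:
H(X) = 2*X
K = -⅘ (K = 0*(¼) - 4*⅕ = 0 - ⅘ = -⅘ ≈ -0.80000)
o(g) = 27 + 2*g
-4561018/(-769287 + o((-10*l)*K)) = -4561018/(-769287 + (27 + 2*(-10*(-7)*(-⅘)))) = -4561018/(-769287 + (27 + 2*(70*(-⅘)))) = -4561018/(-769287 + (27 + 2*(-56))) = -4561018/(-769287 + (27 - 112)) = -4561018/(-769287 - 85) = -4561018/(-769372) = -4561018*(-1/769372) = 2280509/384686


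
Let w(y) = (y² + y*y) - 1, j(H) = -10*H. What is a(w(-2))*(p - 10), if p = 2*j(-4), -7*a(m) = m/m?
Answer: -10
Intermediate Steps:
j(H) = -10*H
w(y) = -1 + 2*y² (w(y) = (y² + y²) - 1 = 2*y² - 1 = -1 + 2*y²)
a(m) = -⅐ (a(m) = -m/(7*m) = -⅐*1 = -⅐)
p = 80 (p = 2*(-10*(-4)) = 2*40 = 80)
a(w(-2))*(p - 10) = -(80 - 10)/7 = -⅐*70 = -10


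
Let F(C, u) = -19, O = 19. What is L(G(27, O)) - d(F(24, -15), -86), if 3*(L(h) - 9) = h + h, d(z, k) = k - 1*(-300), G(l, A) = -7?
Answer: -629/3 ≈ -209.67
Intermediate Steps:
d(z, k) = 300 + k (d(z, k) = k + 300 = 300 + k)
L(h) = 9 + 2*h/3 (L(h) = 9 + (h + h)/3 = 9 + (2*h)/3 = 9 + 2*h/3)
L(G(27, O)) - d(F(24, -15), -86) = (9 + (⅔)*(-7)) - (300 - 86) = (9 - 14/3) - 1*214 = 13/3 - 214 = -629/3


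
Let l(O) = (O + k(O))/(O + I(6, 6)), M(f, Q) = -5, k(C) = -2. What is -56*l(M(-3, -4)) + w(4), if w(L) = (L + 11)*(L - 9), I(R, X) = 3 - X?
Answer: -124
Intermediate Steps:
w(L) = (-9 + L)*(11 + L) (w(L) = (11 + L)*(-9 + L) = (-9 + L)*(11 + L))
l(O) = (-2 + O)/(-3 + O) (l(O) = (O - 2)/(O + (3 - 1*6)) = (-2 + O)/(O + (3 - 6)) = (-2 + O)/(O - 3) = (-2 + O)/(-3 + O))
-56*l(M(-3, -4)) + w(4) = -56*(-2 - 5)/(-3 - 5) + (-99 + 4² + 2*4) = -56*(-7)/(-8) + (-99 + 16 + 8) = -(-7)*(-7) - 75 = -56*7/8 - 75 = -49 - 75 = -124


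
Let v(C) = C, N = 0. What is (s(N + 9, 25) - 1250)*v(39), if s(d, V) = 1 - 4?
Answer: -48867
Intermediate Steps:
s(d, V) = -3
(s(N + 9, 25) - 1250)*v(39) = (-3 - 1250)*39 = -1253*39 = -48867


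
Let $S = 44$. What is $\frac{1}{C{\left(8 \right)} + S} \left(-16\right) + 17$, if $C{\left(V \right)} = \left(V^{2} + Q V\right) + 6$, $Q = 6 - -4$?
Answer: $\frac{1641}{97} \approx 16.918$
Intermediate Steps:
$Q = 10$ ($Q = 6 + 4 = 10$)
$C{\left(V \right)} = 6 + V^{2} + 10 V$ ($C{\left(V \right)} = \left(V^{2} + 10 V\right) + 6 = 6 + V^{2} + 10 V$)
$\frac{1}{C{\left(8 \right)} + S} \left(-16\right) + 17 = \frac{1}{\left(6 + 8^{2} + 10 \cdot 8\right) + 44} \left(-16\right) + 17 = \frac{1}{\left(6 + 64 + 80\right) + 44} \left(-16\right) + 17 = \frac{1}{150 + 44} \left(-16\right) + 17 = \frac{1}{194} \left(-16\right) + 17 = - \frac{8}{97} + 17 = \frac{1641}{97}$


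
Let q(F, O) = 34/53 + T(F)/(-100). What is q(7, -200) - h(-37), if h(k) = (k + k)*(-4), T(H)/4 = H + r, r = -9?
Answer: -391244/1325 ≈ -295.28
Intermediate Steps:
T(H) = -36 + 4*H (T(H) = 4*(H - 9) = 4*(-9 + H) = -36 + 4*H)
q(F, O) = 1327/1325 - F/25 (q(F, O) = 34/53 + (-36 + 4*F)/(-100) = 34*(1/53) + (-36 + 4*F)*(-1/100) = 34/53 + (9/25 - F/25) = 1327/1325 - F/25)
h(k) = -8*k (h(k) = (2*k)*(-4) = -8*k)
q(7, -200) - h(-37) = (1327/1325 - 1/25*7) - (-8)*(-37) = (1327/1325 - 7/25) - 1*296 = 956/1325 - 296 = -391244/1325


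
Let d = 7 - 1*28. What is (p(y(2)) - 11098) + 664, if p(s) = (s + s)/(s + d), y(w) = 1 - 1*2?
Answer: -114773/11 ≈ -10434.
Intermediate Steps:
y(w) = -1 (y(w) = 1 - 2 = -1)
d = -21 (d = 7 - 28 = -21)
p(s) = 2*s/(-21 + s) (p(s) = (s + s)/(s - 21) = (2*s)/(-21 + s) = 2*s/(-21 + s))
(p(y(2)) - 11098) + 664 = (2*(-1)/(-21 - 1) - 11098) + 664 = (2*(-1)/(-22) - 11098) + 664 = (2*(-1)*(-1/22) - 11098) + 664 = (1/11 - 11098) + 664 = -122077/11 + 664 = -114773/11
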